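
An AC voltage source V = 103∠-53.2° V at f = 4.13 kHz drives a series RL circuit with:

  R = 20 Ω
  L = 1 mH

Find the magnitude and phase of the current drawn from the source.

Step 1 — Angular frequency: ω = 2π·f = 2π·4130 = 2.595e+04 rad/s.
Step 2 — Component impedances:
  R: Z = R = 20 Ω
  L: Z = jωL = j·2.595e+04·0.001 = 0 + j25.95 Ω
Step 3 — Series combination: Z_total = R + L = 20 + j25.95 Ω = 32.76∠52.4° Ω.
Step 4 — Source phasor: V = 103∠-53.2° V = 61.7 - j82.48 V.
Step 5 — Ohm's law: I = V / Z_total = (61.7 - j82.48) / (20 + j25.95) = -0.8443 - j3.028 A.
Step 6 — Convert to polar: |I| = 3.144 A, ∠I = -105.6°.

I = 3.144∠-105.6° A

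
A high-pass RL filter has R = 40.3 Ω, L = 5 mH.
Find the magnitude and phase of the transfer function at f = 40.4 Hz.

Step 1 — Angular frequency: ω = 2π·40.4 = 253.8 rad/s.
Step 2 — Transfer function: H(jω) = jωL/(R + jωL).
Step 3 — Numerator jωL = j·1.269; denominator R + jωL = 40.3 + j1.269.
Step 4 — H = 0.0009909 + j0.03146.
Step 5 — Magnitude: |H| = 0.03148 (-30.0 dB); phase: φ = 88.2°.

|H| = 0.03148 (-30.0 dB), φ = 88.2°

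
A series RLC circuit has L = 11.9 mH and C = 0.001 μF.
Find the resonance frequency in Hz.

Step 1 — Resonance condition Im(Z)=0 gives ω₀ = 1/√(LC).
Step 2 — ω₀ = 1/√(0.0119·1e-09) = 2.899e+05 rad/s.
Step 3 — f₀ = ω₀/(2π) = 4.614e+04 Hz.

f₀ = 4.614e+04 Hz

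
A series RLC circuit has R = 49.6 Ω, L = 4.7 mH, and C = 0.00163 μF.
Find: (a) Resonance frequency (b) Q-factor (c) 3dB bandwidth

Step 1 — Resonance condition Im(Z)=0 gives ω₀ = 1/√(LC).
Step 2 — ω₀ = 1/√(0.0047·1.63e-09) = 3.613e+05 rad/s.
Step 3 — f₀ = ω₀/(2π) = 5.75e+04 Hz.
Step 4 — Series Q: Q = ω₀L/R = 3.613e+05·0.0047/49.6 = 34.24.
Step 5 — 3dB bandwidth: Δω = ω₀/Q = 1.055e+04 rad/s; BW = Δω/(2π) = 1680 Hz.

(a) f₀ = 5.75e+04 Hz  (b) Q = 34.24  (c) BW = 1680 Hz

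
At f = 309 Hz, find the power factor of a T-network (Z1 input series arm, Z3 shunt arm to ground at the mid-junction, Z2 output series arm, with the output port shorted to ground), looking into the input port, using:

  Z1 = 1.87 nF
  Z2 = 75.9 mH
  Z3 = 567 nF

Step 1 — Angular frequency: ω = 2π·f = 2π·309 = 1942 rad/s.
Step 2 — Component impedances:
  Z1: Z = 1/(jωC) = -j/(ω·C) = 0 - j2.754e+05 Ω
  Z2: Z = jωL = j·1942·0.0759 = 0 + j147.4 Ω
  Z3: Z = 1/(jωC) = -j/(ω·C) = 0 - j908.4 Ω
Step 3 — With the output port shorted to ground, the output series arm Z2 runs from the junction to ground; the shunt arm Z3 also runs from the junction to ground. They appear in parallel: Z3 || Z2 = 0 + j175.9 Ω.
Step 4 — Series with input arm Z1: Z_in = Z1 + (Z3 || Z2) = 0 - j2.753e+05 Ω = 2.753e+05∠-90.0° Ω.
Step 5 — Power factor: PF = cos(φ) = Re(Z)/|Z| = 0/2.753e+05 = 0.
Step 6 — Type: Im(Z) = -2.753e+05 ⇒ leading (phase φ = -90.0°).

PF = 0 (leading, φ = -90.0°)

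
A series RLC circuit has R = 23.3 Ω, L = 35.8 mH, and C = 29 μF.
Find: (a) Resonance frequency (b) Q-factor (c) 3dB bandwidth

Step 1 — Resonance condition Im(Z)=0 gives ω₀ = 1/√(LC).
Step 2 — ω₀ = 1/√(0.0358·2.9e-05) = 981.4 rad/s.
Step 3 — f₀ = ω₀/(2π) = 156.2 Hz.
Step 4 — Series Q: Q = ω₀L/R = 981.4·0.0358/23.3 = 1.508.
Step 5 — 3dB bandwidth: Δω = ω₀/Q = 650.8 rad/s; BW = Δω/(2π) = 103.6 Hz.

(a) f₀ = 156.2 Hz  (b) Q = 1.508  (c) BW = 103.6 Hz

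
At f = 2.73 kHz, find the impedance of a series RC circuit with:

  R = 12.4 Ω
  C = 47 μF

Step 1 — Angular frequency: ω = 2π·f = 2π·2730 = 1.715e+04 rad/s.
Step 2 — Component impedances:
  R: Z = R = 12.4 Ω
  C: Z = 1/(jωC) = -j/(ω·C) = 0 - j1.24 Ω
Step 3 — Series combination: Z_total = R + C = 12.4 - j1.24 Ω = 12.46∠-5.7° Ω.

Z = 12.4 - j1.24 Ω = 12.46∠-5.7° Ω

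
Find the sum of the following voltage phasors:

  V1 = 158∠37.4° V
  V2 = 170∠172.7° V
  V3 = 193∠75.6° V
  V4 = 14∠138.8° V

Step 1 — Convert each phasor to rectangular form:
  V1 = 158·(cos(37.4°) + j·sin(37.4°)) = 125.5 + j95.97 V
  V2 = 170·(cos(172.7°) + j·sin(172.7°)) = -168.6 + j21.6 V
  V3 = 193·(cos(75.6°) + j·sin(75.6°)) = 48 + j186.9 V
  V4 = 14·(cos(138.8°) + j·sin(138.8°)) = -10.53 + j9.222 V
Step 2 — Sum components: V_total = -5.641 + j313.7 V.
Step 3 — Convert to polar: |V_total| = 313.8 V, ∠V_total = 91.0°.

V_total = 313.8∠91.0° V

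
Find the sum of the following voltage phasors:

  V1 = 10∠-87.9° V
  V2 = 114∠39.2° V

Step 1 — Convert each phasor to rectangular form:
  V1 = 10·(cos(-87.9°) + j·sin(-87.9°)) = 0.3664 - j9.993 V
  V2 = 114·(cos(39.2°) + j·sin(39.2°)) = 88.34 + j72.05 V
Step 2 — Sum components: V_total = 88.71 + j62.06 V.
Step 3 — Convert to polar: |V_total| = 108.3 V, ∠V_total = 35.0°.

V_total = 108.3∠35.0° V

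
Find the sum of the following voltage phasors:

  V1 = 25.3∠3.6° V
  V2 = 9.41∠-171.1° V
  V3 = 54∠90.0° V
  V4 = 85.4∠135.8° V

Step 1 — Convert each phasor to rectangular form:
  V1 = 25.3·(cos(3.6°) + j·sin(3.6°)) = 25.25 + j1.589 V
  V2 = 9.41·(cos(-171.1°) + j·sin(-171.1°)) = -9.297 - j1.456 V
  V3 = 54·(cos(90.0°) + j·sin(90.0°)) = 0 + j54 V
  V4 = 85.4·(cos(135.8°) + j·sin(135.8°)) = -61.22 + j59.54 V
Step 2 — Sum components: V_total = -45.27 + j113.7 V.
Step 3 — Convert to polar: |V_total| = 122.4 V, ∠V_total = 111.7°.

V_total = 122.4∠111.7° V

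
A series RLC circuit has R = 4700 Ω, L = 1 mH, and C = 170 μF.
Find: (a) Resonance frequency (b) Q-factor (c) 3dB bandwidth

Step 1 — Resonance condition Im(Z)=0 gives ω₀ = 1/√(LC).
Step 2 — ω₀ = 1/√(0.001·0.00017) = 2425 rad/s.
Step 3 — f₀ = ω₀/(2π) = 386 Hz.
Step 4 — Series Q: Q = ω₀L/R = 2425·0.001/4700 = 0.000516.
Step 5 — 3dB bandwidth: Δω = ω₀/Q = 4.7e+06 rad/s; BW = Δω/(2π) = 7.48e+05 Hz.

(a) f₀ = 386 Hz  (b) Q = 0.000516  (c) BW = 7.48e+05 Hz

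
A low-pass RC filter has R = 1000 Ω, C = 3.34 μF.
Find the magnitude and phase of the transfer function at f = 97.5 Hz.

Step 1 — Angular frequency: ω = 2π·97.5 = 612.6 rad/s.
Step 2 — Transfer function: H(jω) = 1/(1 + jωRC).
Step 3 — Denominator: 1 + jωRC = 1 + j·612.6·1000·3.34e-06 = 1 + j2.046.
Step 4 — H = 0.1928 - j0.3945.
Step 5 — Magnitude: |H| = 0.4391 (-7.1 dB); phase: φ = -64.0°.

|H| = 0.4391 (-7.1 dB), φ = -64.0°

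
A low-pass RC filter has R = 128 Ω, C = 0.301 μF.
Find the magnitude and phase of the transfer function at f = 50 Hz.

Step 1 — Angular frequency: ω = 2π·50 = 314.2 rad/s.
Step 2 — Transfer function: H(jω) = 1/(1 + jωRC).
Step 3 — Denominator: 1 + jωRC = 1 + j·314.2·128·3.01e-07 = 1 + j0.0121.
Step 4 — H = 0.9999 - j0.0121.
Step 5 — Magnitude: |H| = 0.9999 (-0.0 dB); phase: φ = -0.7°.

|H| = 0.9999 (-0.0 dB), φ = -0.7°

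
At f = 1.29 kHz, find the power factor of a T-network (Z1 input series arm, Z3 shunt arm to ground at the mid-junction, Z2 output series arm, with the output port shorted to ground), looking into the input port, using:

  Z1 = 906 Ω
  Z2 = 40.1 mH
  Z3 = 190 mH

Step 1 — Angular frequency: ω = 2π·f = 2π·1290 = 8105 rad/s.
Step 2 — Component impedances:
  Z1: Z = R = 906 Ω
  Z2: Z = jωL = j·8105·0.0401 = 0 + j325 Ω
  Z3: Z = jωL = j·8105·0.19 = 0 + j1540 Ω
Step 3 — With the output port shorted to ground, the output series arm Z2 runs from the junction to ground; the shunt arm Z3 also runs from the junction to ground. They appear in parallel: Z3 || Z2 = 0 + j268.4 Ω.
Step 4 — Series with input arm Z1: Z_in = Z1 + (Z3 || Z2) = 906 + j268.4 Ω = 944.9∠16.5° Ω.
Step 5 — Power factor: PF = cos(φ) = Re(Z)/|Z| = 906/944.9 = 0.9588.
Step 6 — Type: Im(Z) = 268.4 ⇒ lagging (phase φ = 16.5°).

PF = 0.9588 (lagging, φ = 16.5°)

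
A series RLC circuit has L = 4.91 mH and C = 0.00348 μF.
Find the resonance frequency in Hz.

Step 1 — Resonance condition Im(Z)=0 gives ω₀ = 1/√(LC).
Step 2 — ω₀ = 1/√(0.00491·3.48e-09) = 2.419e+05 rad/s.
Step 3 — f₀ = ω₀/(2π) = 3.85e+04 Hz.

f₀ = 3.85e+04 Hz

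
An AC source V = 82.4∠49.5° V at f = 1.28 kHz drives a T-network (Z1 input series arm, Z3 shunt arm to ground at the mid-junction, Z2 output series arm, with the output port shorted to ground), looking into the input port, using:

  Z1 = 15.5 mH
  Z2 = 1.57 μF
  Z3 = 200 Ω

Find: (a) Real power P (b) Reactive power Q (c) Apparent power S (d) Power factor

Step 1 — Angular frequency: ω = 2π·f = 2π·1280 = 8042 rad/s.
Step 2 — Component impedances:
  Z1: Z = jωL = j·8042·0.0155 = 0 + j124.7 Ω
  Z2: Z = 1/(jωC) = -j/(ω·C) = 0 - j79.2 Ω
  Z3: Z = R = 200 Ω
Step 3 — With the output port shorted to ground, the output series arm Z2 runs from the junction to ground; the shunt arm Z3 also runs from the junction to ground. They appear in parallel: Z3 || Z2 = 27.11 - j68.46 Ω.
Step 4 — Series with input arm Z1: Z_in = Z1 + (Z3 || Z2) = 27.11 + j56.2 Ω = 62.39∠64.2° Ω.
Step 5 — Source phasor: V = 82.4∠49.5° V = 53.51 + j62.66 V.
Step 6 — Current: I = V / Z = 1.277 - j0.3362 A = 1.321∠-14.7° A.
Step 7 — Complex power: S = V·I* = 47.28 + j98.01 VA.
Step 8 — Real power: P = Re(S) = 47.28 W.
Step 9 — Reactive power: Q = Im(S) = 98.01 VAR.
Step 10 — Apparent power: |S| = 108.8 VA.
Step 11 — Power factor: PF = P/|S| = 0.4345 (lagging).

(a) P = 47.28 W  (b) Q = 98.01 VAR  (c) S = 108.8 VA  (d) PF = 0.4345 (lagging)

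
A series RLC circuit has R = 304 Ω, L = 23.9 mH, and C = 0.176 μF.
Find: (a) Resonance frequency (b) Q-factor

Step 1 — Resonance condition Im(Z)=0 gives ω₀ = 1/√(LC).
Step 2 — ω₀ = 1/√(0.0239·1.76e-07) = 1.542e+04 rad/s.
Step 3 — f₀ = ω₀/(2π) = 2454 Hz.
Step 4 — Series Q: Q = ω₀L/R = 1.542e+04·0.0239/304 = 1.212.

(a) f₀ = 2454 Hz  (b) Q = 1.212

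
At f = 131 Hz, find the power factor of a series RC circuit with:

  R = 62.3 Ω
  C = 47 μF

Step 1 — Angular frequency: ω = 2π·f = 2π·131 = 823.1 rad/s.
Step 2 — Component impedances:
  R: Z = R = 62.3 Ω
  C: Z = 1/(jωC) = -j/(ω·C) = 0 - j25.85 Ω
Step 3 — Series combination: Z_total = R + C = 62.3 - j25.85 Ω = 67.45∠-22.5° Ω.
Step 4 — Power factor: PF = cos(φ) = Re(Z)/|Z| = 62.3/67.45 = 0.9236.
Step 5 — Type: Im(Z) = -25.85 ⇒ leading (phase φ = -22.5°).

PF = 0.9236 (leading, φ = -22.5°)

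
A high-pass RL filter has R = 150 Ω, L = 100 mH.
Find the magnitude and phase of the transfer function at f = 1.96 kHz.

Step 1 — Angular frequency: ω = 2π·1960 = 1.232e+04 rad/s.
Step 2 — Transfer function: H(jω) = jωL/(R + jωL).
Step 3 — Numerator jωL = j·1232; denominator R + jωL = 150 + j1232.
Step 4 — H = 0.9854 + j0.12.
Step 5 — Magnitude: |H| = 0.9927 (-0.1 dB); phase: φ = 6.9°.

|H| = 0.9927 (-0.1 dB), φ = 6.9°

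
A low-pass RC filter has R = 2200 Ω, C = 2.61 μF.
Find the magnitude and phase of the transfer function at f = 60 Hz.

Step 1 — Angular frequency: ω = 2π·60 = 377 rad/s.
Step 2 — Transfer function: H(jω) = 1/(1 + jωRC).
Step 3 — Denominator: 1 + jωRC = 1 + j·377·2200·2.61e-06 = 1 + j2.165.
Step 4 — H = 0.1759 - j0.3807.
Step 5 — Magnitude: |H| = 0.4194 (-7.5 dB); phase: φ = -65.2°.

|H| = 0.4194 (-7.5 dB), φ = -65.2°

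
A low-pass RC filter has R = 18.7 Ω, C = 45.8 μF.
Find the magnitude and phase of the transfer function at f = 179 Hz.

Step 1 — Angular frequency: ω = 2π·179 = 1125 rad/s.
Step 2 — Transfer function: H(jω) = 1/(1 + jωRC).
Step 3 — Denominator: 1 + jωRC = 1 + j·1125·18.7·4.58e-05 = 1 + j0.9633.
Step 4 — H = 0.5187 - j0.4996.
Step 5 — Magnitude: |H| = 0.7202 (-2.9 dB); phase: φ = -43.9°.

|H| = 0.7202 (-2.9 dB), φ = -43.9°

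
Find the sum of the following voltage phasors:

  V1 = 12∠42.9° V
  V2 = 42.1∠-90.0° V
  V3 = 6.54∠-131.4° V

Step 1 — Convert each phasor to rectangular form:
  V1 = 12·(cos(42.9°) + j·sin(42.9°)) = 8.791 + j8.169 V
  V2 = 42.1·(cos(-90.0°) + j·sin(-90.0°)) = 0 - j42.1 V
  V3 = 6.54·(cos(-131.4°) + j·sin(-131.4°)) = -4.325 - j4.906 V
Step 2 — Sum components: V_total = 4.466 - j38.84 V.
Step 3 — Convert to polar: |V_total| = 39.09 V, ∠V_total = -83.4°.

V_total = 39.09∠-83.4° V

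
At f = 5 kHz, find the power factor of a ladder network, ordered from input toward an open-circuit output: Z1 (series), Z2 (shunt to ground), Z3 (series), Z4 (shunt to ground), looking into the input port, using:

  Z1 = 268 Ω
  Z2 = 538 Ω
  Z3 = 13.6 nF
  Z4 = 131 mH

Step 1 — Angular frequency: ω = 2π·f = 2π·5000 = 3.142e+04 rad/s.
Step 2 — Component impedances:
  Z1: Z = R = 268 Ω
  Z2: Z = R = 538 Ω
  Z3: Z = 1/(jωC) = -j/(ω·C) = 0 - j2341 Ω
  Z4: Z = jωL = j·3.142e+04·0.131 = 0 + j4115 Ω
Step 3 — Ladder network (open output): work backward from the far end, alternating series and parallel combinations. Z_in = 760.7 + j149.3 Ω = 775.3∠11.1° Ω.
Step 4 — Power factor: PF = cos(φ) = Re(Z)/|Z| = 760.73/775.25 = 0.9813.
Step 5 — Type: Im(Z) = 149.3 ⇒ lagging (phase φ = 11.1°).

PF = 0.9813 (lagging, φ = 11.1°)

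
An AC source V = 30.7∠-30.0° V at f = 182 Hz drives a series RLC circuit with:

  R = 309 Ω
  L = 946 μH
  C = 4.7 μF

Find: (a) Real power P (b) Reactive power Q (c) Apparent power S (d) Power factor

Step 1 — Angular frequency: ω = 2π·f = 2π·182 = 1144 rad/s.
Step 2 — Component impedances:
  R: Z = R = 309 Ω
  L: Z = jωL = j·1144·0.000946 = 0 + j1.082 Ω
  C: Z = 1/(jωC) = -j/(ω·C) = 0 - j186.1 Ω
Step 3 — Series combination: Z_total = R + L + C = 309 - j185 Ω = 360.1∠-30.9° Ω.
Step 4 — Source phasor: V = 30.7∠-30.0° V = 26.59 - j15.35 V.
Step 5 — Current: I = V / Z = 0.08524 + j0.001348 A = 0.08525∠0.9° A.
Step 6 — Complex power: S = V·I* = 2.245 - j1.344 VA.
Step 7 — Real power: P = Re(S) = 2.245 W.
Step 8 — Reactive power: Q = Im(S) = -1.344 VAR.
Step 9 — Apparent power: |S| = 2.617 VA.
Step 10 — Power factor: PF = P/|S| = 0.858 (leading).

(a) P = 2.245 W  (b) Q = -1.344 VAR  (c) S = 2.617 VA  (d) PF = 0.858 (leading)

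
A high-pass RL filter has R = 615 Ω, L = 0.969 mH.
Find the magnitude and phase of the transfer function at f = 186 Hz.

Step 1 — Angular frequency: ω = 2π·186 = 1169 rad/s.
Step 2 — Transfer function: H(jω) = jωL/(R + jωL).
Step 3 — Numerator jωL = j·1.132; denominator R + jωL = 615 + j1.132.
Step 4 — H = 3.391e-06 + j0.001841.
Step 5 — Magnitude: |H| = 0.001841 (-54.7 dB); phase: φ = 89.9°.

|H| = 0.001841 (-54.7 dB), φ = 89.9°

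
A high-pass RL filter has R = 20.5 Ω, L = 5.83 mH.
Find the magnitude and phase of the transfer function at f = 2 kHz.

Step 1 — Angular frequency: ω = 2π·2000 = 1.257e+04 rad/s.
Step 2 — Transfer function: H(jω) = jωL/(R + jωL).
Step 3 — Numerator jωL = j·73.26; denominator R + jωL = 20.5 + j73.26.
Step 4 — H = 0.9274 + j0.2595.
Step 5 — Magnitude: |H| = 0.963 (-0.3 dB); phase: φ = 15.6°.

|H| = 0.963 (-0.3 dB), φ = 15.6°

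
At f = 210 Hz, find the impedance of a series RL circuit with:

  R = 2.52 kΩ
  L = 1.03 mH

Step 1 — Angular frequency: ω = 2π·f = 2π·210 = 1319 rad/s.
Step 2 — Component impedances:
  R: Z = R = 2520 Ω
  L: Z = jωL = j·1319·0.00103 = 0 + j1.359 Ω
Step 3 — Series combination: Z_total = R + L = 2520 + j1.359 Ω = 2520∠0.0° Ω.

Z = 2520 + j1.359 Ω = 2520∠0.0° Ω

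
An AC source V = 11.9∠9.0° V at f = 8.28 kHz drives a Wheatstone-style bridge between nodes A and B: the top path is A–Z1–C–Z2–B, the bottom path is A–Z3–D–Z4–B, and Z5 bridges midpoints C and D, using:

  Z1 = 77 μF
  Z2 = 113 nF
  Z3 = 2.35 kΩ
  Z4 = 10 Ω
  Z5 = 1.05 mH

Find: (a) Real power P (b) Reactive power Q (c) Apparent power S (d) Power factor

Step 1 — Angular frequency: ω = 2π·f = 2π·8280 = 5.202e+04 rad/s.
Step 2 — Component impedances:
  Z1: Z = 1/(jωC) = -j/(ω·C) = 0 - j0.2496 Ω
  Z2: Z = 1/(jωC) = -j/(ω·C) = 0 - j170.1 Ω
  Z3: Z = R = 2350 Ω
  Z4: Z = R = 10 Ω
  Z5: Z = jωL = j·5.202e+04·0.00105 = 0 + j54.63 Ω
Step 3 — Bridge requires nodal analysis (the Z5 bridge couples midpoints C and D, so the two paths cannot be reduced to a simple series/parallel combination). Setting node B to ground and injecting 1 A at node A, the 3-node admittance system at A, C, D solves to V_A = Z_AB = 24.19 + j77.79 Ω = 81.47∠72.7° Ω.
Step 4 — Source phasor: V = 11.9∠9.0° V = 11.75 + j1.862 V.
Step 5 — Current: I = V / Z = 0.06466 - j0.131 A = 0.1461∠-63.7° A.
Step 6 — Complex power: S = V·I* = 0.5162 + j1.66 VA.
Step 7 — Real power: P = Re(S) = 0.5162 W.
Step 8 — Reactive power: Q = Im(S) = 1.66 VAR.
Step 9 — Apparent power: |S| = 1.738 VA.
Step 10 — Power factor: PF = P/|S| = 0.297 (lagging).

(a) P = 0.5162 W  (b) Q = 1.66 VAR  (c) S = 1.738 VA  (d) PF = 0.297 (lagging)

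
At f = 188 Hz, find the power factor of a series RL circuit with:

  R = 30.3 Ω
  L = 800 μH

Step 1 — Angular frequency: ω = 2π·f = 2π·188 = 1181 rad/s.
Step 2 — Component impedances:
  R: Z = R = 30.3 Ω
  L: Z = jωL = j·1181·0.0008 = 0 + j0.945 Ω
Step 3 — Series combination: Z_total = R + L = 30.3 + j0.945 Ω = 30.31∠1.8° Ω.
Step 4 — Power factor: PF = cos(φ) = Re(Z)/|Z| = 30.3/30.315 = 0.9995.
Step 5 — Type: Im(Z) = 0.945 ⇒ lagging (phase φ = 1.8°).

PF = 0.9995 (lagging, φ = 1.8°)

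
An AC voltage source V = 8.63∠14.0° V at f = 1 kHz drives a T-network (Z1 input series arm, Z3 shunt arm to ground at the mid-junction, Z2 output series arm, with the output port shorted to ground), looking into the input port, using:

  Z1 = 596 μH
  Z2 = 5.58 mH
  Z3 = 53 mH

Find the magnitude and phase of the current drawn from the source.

Step 1 — Angular frequency: ω = 2π·f = 2π·1000 = 6283 rad/s.
Step 2 — Component impedances:
  Z1: Z = jωL = j·6283·0.000596 = 0 + j3.745 Ω
  Z2: Z = jωL = j·6283·0.00558 = 0 + j35.06 Ω
  Z3: Z = jωL = j·6283·0.053 = 0 + j333 Ω
Step 3 — With the output port shorted to ground, the output series arm Z2 runs from the junction to ground; the shunt arm Z3 also runs from the junction to ground. They appear in parallel: Z3 || Z2 = 0 + j31.72 Ω.
Step 4 — Series with input arm Z1: Z_in = Z1 + (Z3 || Z2) = 0 + j35.47 Ω = 35.47∠90.0° Ω.
Step 5 — Source phasor: V = 8.63∠14.0° V = 8.374 + j2.088 V.
Step 6 — Ohm's law: I = V / Z_total = (8.374 + j2.088) / (0 + j35.47) = 0.05887 - j0.2361 A.
Step 7 — Convert to polar: |I| = 0.2433 A, ∠I = -76.0°.

I = 0.2433∠-76.0° A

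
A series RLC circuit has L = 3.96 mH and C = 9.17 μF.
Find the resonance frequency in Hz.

Step 1 — Resonance condition Im(Z)=0 gives ω₀ = 1/√(LC).
Step 2 — ω₀ = 1/√(0.00396·9.17e-06) = 5248 rad/s.
Step 3 — f₀ = ω₀/(2π) = 835.2 Hz.

f₀ = 835.2 Hz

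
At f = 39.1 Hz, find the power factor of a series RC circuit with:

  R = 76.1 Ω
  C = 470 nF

Step 1 — Angular frequency: ω = 2π·f = 2π·39.1 = 245.7 rad/s.
Step 2 — Component impedances:
  R: Z = R = 76.1 Ω
  C: Z = 1/(jωC) = -j/(ω·C) = 0 - j8661 Ω
Step 3 — Series combination: Z_total = R + C = 76.1 - j8661 Ω = 8661∠-89.5° Ω.
Step 4 — Power factor: PF = cos(φ) = Re(Z)/|Z| = 76.1/8661 = 0.008787.
Step 5 — Type: Im(Z) = -8661 ⇒ leading (phase φ = -89.5°).

PF = 0.008787 (leading, φ = -89.5°)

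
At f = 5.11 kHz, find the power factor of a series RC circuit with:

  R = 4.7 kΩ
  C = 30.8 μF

Step 1 — Angular frequency: ω = 2π·f = 2π·5110 = 3.211e+04 rad/s.
Step 2 — Component impedances:
  R: Z = R = 4700 Ω
  C: Z = 1/(jωC) = -j/(ω·C) = 0 - j1.011 Ω
Step 3 — Series combination: Z_total = R + C = 4700 - j1.011 Ω = 4700∠-0.0° Ω.
Step 4 — Power factor: PF = cos(φ) = Re(Z)/|Z| = 4700/4700 = 1.
Step 5 — Type: Im(Z) = -1.011 ⇒ leading (phase φ = -0.0°).

PF = 1 (leading, φ = -0.0°)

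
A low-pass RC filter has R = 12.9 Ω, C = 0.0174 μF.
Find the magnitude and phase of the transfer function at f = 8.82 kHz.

Step 1 — Angular frequency: ω = 2π·8820 = 5.542e+04 rad/s.
Step 2 — Transfer function: H(jω) = 1/(1 + jωRC).
Step 3 — Denominator: 1 + jωRC = 1 + j·5.542e+04·12.9·1.74e-08 = 1 + j0.01244.
Step 4 — H = 0.9998 - j0.01244.
Step 5 — Magnitude: |H| = 0.9999 (-0.0 dB); phase: φ = -0.7°.

|H| = 0.9999 (-0.0 dB), φ = -0.7°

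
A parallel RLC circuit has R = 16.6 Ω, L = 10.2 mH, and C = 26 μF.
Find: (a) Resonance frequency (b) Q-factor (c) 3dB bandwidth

Step 1 — Resonance: ω₀ = 1/√(LC) = 1/√(0.0102·2.6e-05) = 1942 rad/s.
Step 2 — f₀ = ω₀/(2π) = 309.1 Hz.
Step 3 — Parallel Q: Q = R/(ω₀L) = 16.6/(1942·0.0102) = 0.8381.
Step 4 — Bandwidth: Δω = ω₀/Q = 2317 rad/s; BW = Δω/(2π) = 368.8 Hz.

(a) f₀ = 309.1 Hz  (b) Q = 0.8381  (c) BW = 368.8 Hz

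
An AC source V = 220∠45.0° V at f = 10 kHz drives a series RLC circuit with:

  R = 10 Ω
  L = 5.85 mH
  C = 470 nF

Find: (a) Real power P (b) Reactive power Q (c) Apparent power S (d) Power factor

Step 1 — Angular frequency: ω = 2π·f = 2π·1e+04 = 6.283e+04 rad/s.
Step 2 — Component impedances:
  R: Z = R = 10 Ω
  L: Z = jωL = j·6.283e+04·0.00585 = 0 + j367.6 Ω
  C: Z = 1/(jωC) = -j/(ω·C) = 0 - j33.86 Ω
Step 3 — Series combination: Z_total = R + L + C = 10 + j333.7 Ω = 333.9∠88.3° Ω.
Step 4 — Source phasor: V = 220∠45.0° V = 155.6 + j155.6 V.
Step 5 — Current: I = V / Z = 0.4797 - j0.4518 A = 0.659∠-43.3° A.
Step 6 — Complex power: S = V·I* = 4.342 + j144.9 VA.
Step 7 — Real power: P = Re(S) = 4.342 W.
Step 8 — Reactive power: Q = Im(S) = 144.9 VAR.
Step 9 — Apparent power: |S| = 145 VA.
Step 10 — Power factor: PF = P/|S| = 0.02995 (lagging).

(a) P = 4.342 W  (b) Q = 144.9 VAR  (c) S = 145 VA  (d) PF = 0.02995 (lagging)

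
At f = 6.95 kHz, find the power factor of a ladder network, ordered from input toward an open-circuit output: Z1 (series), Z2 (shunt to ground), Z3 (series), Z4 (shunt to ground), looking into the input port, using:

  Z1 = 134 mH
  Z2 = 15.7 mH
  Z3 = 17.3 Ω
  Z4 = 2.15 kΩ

Step 1 — Angular frequency: ω = 2π·f = 2π·6950 = 4.367e+04 rad/s.
Step 2 — Component impedances:
  Z1: Z = jωL = j·4.367e+04·0.134 = 0 + j5852 Ω
  Z2: Z = jωL = j·4.367e+04·0.0157 = 0 + j685.6 Ω
  Z3: Z = R = 17.3 Ω
  Z4: Z = R = 2150 Ω
Step 3 — Ladder network (open output): work backward from the far end, alternating series and parallel combinations. Z_in = 197.1 + j6475 Ω = 6478∠88.3° Ω.
Step 4 — Power factor: PF = cos(φ) = Re(Z)/|Z| = 197.1/6478 = 0.03043.
Step 5 — Type: Im(Z) = 6475 ⇒ lagging (phase φ = 88.3°).

PF = 0.03043 (lagging, φ = 88.3°)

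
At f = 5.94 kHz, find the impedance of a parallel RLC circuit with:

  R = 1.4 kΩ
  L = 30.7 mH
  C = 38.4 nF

Step 1 — Angular frequency: ω = 2π·f = 2π·5940 = 3.732e+04 rad/s.
Step 2 — Component impedances:
  R: Z = R = 1400 Ω
  L: Z = jωL = j·3.732e+04·0.0307 = 0 + j1146 Ω
  C: Z = 1/(jωC) = -j/(ω·C) = 0 - j697.8 Ω
Step 3 — Parallel combination: 1/Z_total = 1/R + 1/L + 1/C; Z_total = 866.6 - j679.9 Ω = 1101∠-38.1° Ω.

Z = 866.6 - j679.9 Ω = 1101∠-38.1° Ω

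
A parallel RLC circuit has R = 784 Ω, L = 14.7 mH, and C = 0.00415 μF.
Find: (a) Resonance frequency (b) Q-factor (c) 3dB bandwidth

Step 1 — Resonance: ω₀ = 1/√(LC) = 1/√(0.0147·4.15e-09) = 1.28e+05 rad/s.
Step 2 — f₀ = ω₀/(2π) = 2.038e+04 Hz.
Step 3 — Parallel Q: Q = R/(ω₀L) = 784/(1.28e+05·0.0147) = 0.4166.
Step 4 — Bandwidth: Δω = ω₀/Q = 3.074e+05 rad/s; BW = Δω/(2π) = 4.892e+04 Hz.

(a) f₀ = 2.038e+04 Hz  (b) Q = 0.4166  (c) BW = 4.892e+04 Hz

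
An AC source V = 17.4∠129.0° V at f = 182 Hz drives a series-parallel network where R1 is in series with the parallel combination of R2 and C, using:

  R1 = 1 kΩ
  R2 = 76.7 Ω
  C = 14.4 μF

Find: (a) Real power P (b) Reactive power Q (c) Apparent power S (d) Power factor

Step 1 — Angular frequency: ω = 2π·f = 2π·182 = 1144 rad/s.
Step 2 — Component impedances:
  R1: Z = R = 1000 Ω
  R2: Z = R = 76.7 Ω
  C: Z = 1/(jωC) = -j/(ω·C) = 0 - j60.73 Ω
Step 3 — Parallel branch: R2 || C = 1/(1/R2 + 1/C) = 29.55 - j37.33 Ω.
Step 4 — Series with R1: Z_total = R1 + (R2 || C) = 1030 - j37.33 Ω = 1030∠-2.1° Ω.
Step 5 — Source phasor: V = 17.4∠129.0° V = -10.95 + j13.52 V.
Step 6 — Current: I = V / Z = -0.0111 + j0.01273 A = 0.01689∠131.1° A.
Step 7 — Complex power: S = V·I* = 0.2937 - j0.01065 VA.
Step 8 — Real power: P = Re(S) = 0.2937 W.
Step 9 — Reactive power: Q = Im(S) = -0.01065 VAR.
Step 10 — Apparent power: |S| = 0.2939 VA.
Step 11 — Power factor: PF = P/|S| = 0.9993 (leading).

(a) P = 0.2937 W  (b) Q = -0.01065 VAR  (c) S = 0.2939 VA  (d) PF = 0.9993 (leading)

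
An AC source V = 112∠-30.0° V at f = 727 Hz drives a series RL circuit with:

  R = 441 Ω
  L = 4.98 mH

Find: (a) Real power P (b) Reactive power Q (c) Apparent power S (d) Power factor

Step 1 — Angular frequency: ω = 2π·f = 2π·727 = 4568 rad/s.
Step 2 — Component impedances:
  R: Z = R = 441 Ω
  L: Z = jωL = j·4568·0.00498 = 0 + j22.75 Ω
Step 3 — Series combination: Z_total = R + L = 441 + j22.75 Ω = 441.6∠3.0° Ω.
Step 4 — Source phasor: V = 112∠-30.0° V = 96.99 - j56 V.
Step 5 — Current: I = V / Z = 0.2128 - j0.138 A = 0.2536∠-33.0° A.
Step 6 — Complex power: S = V·I* = 28.37 + j1.463 VA.
Step 7 — Real power: P = Re(S) = 28.37 W.
Step 8 — Reactive power: Q = Im(S) = 1.463 VAR.
Step 9 — Apparent power: |S| = 28.41 VA.
Step 10 — Power factor: PF = P/|S| = 0.9987 (lagging).

(a) P = 28.37 W  (b) Q = 1.463 VAR  (c) S = 28.41 VA  (d) PF = 0.9987 (lagging)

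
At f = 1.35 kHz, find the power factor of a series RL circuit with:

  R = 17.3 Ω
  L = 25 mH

Step 1 — Angular frequency: ω = 2π·f = 2π·1350 = 8482 rad/s.
Step 2 — Component impedances:
  R: Z = R = 17.3 Ω
  L: Z = jωL = j·8482·0.025 = 0 + j212.1 Ω
Step 3 — Series combination: Z_total = R + L = 17.3 + j212.1 Ω = 212.8∠85.3° Ω.
Step 4 — Power factor: PF = cos(φ) = Re(Z)/|Z| = 17.3/212.76 = 0.08131.
Step 5 — Type: Im(Z) = 212.1 ⇒ lagging (phase φ = 85.3°).

PF = 0.08131 (lagging, φ = 85.3°)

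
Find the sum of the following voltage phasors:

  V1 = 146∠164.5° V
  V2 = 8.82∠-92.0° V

Step 1 — Convert each phasor to rectangular form:
  V1 = 146·(cos(164.5°) + j·sin(164.5°)) = -140.7 + j39.02 V
  V2 = 8.82·(cos(-92.0°) + j·sin(-92.0°)) = -0.3078 - j8.815 V
Step 2 — Sum components: V_total = -141 + j30.2 V.
Step 3 — Convert to polar: |V_total| = 144.2 V, ∠V_total = 167.9°.

V_total = 144.2∠167.9° V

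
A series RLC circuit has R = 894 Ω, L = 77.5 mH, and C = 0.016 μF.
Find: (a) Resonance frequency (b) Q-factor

Step 1 — Resonance condition Im(Z)=0 gives ω₀ = 1/√(LC).
Step 2 — ω₀ = 1/√(0.0775·1.6e-08) = 2.84e+04 rad/s.
Step 3 — f₀ = ω₀/(2π) = 4520 Hz.
Step 4 — Series Q: Q = ω₀L/R = 2.84e+04·0.0775/894 = 2.462.

(a) f₀ = 4520 Hz  (b) Q = 2.462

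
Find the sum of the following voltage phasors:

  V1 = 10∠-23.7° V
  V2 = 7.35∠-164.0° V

Step 1 — Convert each phasor to rectangular form:
  V1 = 10·(cos(-23.7°) + j·sin(-23.7°)) = 9.157 - j4.019 V
  V2 = 7.35·(cos(-164.0°) + j·sin(-164.0°)) = -7.065 - j2.026 V
Step 2 — Sum components: V_total = 2.091 - j6.045 V.
Step 3 — Convert to polar: |V_total| = 6.397 V, ∠V_total = -70.9°.

V_total = 6.397∠-70.9° V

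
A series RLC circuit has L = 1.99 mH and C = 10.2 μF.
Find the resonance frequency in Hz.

Step 1 — Resonance condition Im(Z)=0 gives ω₀ = 1/√(LC).
Step 2 — ω₀ = 1/√(0.00199·1.02e-05) = 7019 rad/s.
Step 3 — f₀ = ω₀/(2π) = 1117 Hz.

f₀ = 1117 Hz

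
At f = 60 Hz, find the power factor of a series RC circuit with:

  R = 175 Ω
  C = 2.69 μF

Step 1 — Angular frequency: ω = 2π·f = 2π·60 = 377 rad/s.
Step 2 — Component impedances:
  R: Z = R = 175 Ω
  C: Z = 1/(jωC) = -j/(ω·C) = 0 - j986.1 Ω
Step 3 — Series combination: Z_total = R + C = 175 - j986.1 Ω = 1001∠-79.9° Ω.
Step 4 — Power factor: PF = cos(φ) = Re(Z)/|Z| = 175/1001.5 = 0.1747.
Step 5 — Type: Im(Z) = -986.1 ⇒ leading (phase φ = -79.9°).

PF = 0.1747 (leading, φ = -79.9°)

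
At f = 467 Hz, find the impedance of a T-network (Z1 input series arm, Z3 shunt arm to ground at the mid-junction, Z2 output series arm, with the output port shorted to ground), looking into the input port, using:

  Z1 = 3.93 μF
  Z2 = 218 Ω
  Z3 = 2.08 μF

Step 1 — Angular frequency: ω = 2π·f = 2π·467 = 2934 rad/s.
Step 2 — Component impedances:
  Z1: Z = 1/(jωC) = -j/(ω·C) = 0 - j86.72 Ω
  Z2: Z = R = 218 Ω
  Z3: Z = 1/(jωC) = -j/(ω·C) = 0 - j163.8 Ω
Step 3 — With the output port shorted to ground, the output series arm Z2 runs from the junction to ground; the shunt arm Z3 also runs from the junction to ground. They appear in parallel: Z3 || Z2 = 78.69 - j104.7 Ω.
Step 4 — Series with input arm Z1: Z_in = Z1 + (Z3 || Z2) = 78.69 - j191.4 Ω = 207∠-67.7° Ω.

Z = 78.69 - j191.4 Ω = 207∠-67.7° Ω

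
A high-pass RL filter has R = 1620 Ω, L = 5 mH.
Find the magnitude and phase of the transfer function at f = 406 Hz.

Step 1 — Angular frequency: ω = 2π·406 = 2551 rad/s.
Step 2 — Transfer function: H(jω) = jωL/(R + jωL).
Step 3 — Numerator jωL = j·12.75; denominator R + jωL = 1620 + j12.75.
Step 4 — H = 6.199e-05 + j0.007873.
Step 5 — Magnitude: |H| = 0.007873 (-42.1 dB); phase: φ = 89.5°.

|H| = 0.007873 (-42.1 dB), φ = 89.5°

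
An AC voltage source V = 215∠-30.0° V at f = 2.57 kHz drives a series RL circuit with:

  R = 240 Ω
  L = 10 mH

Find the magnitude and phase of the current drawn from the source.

Step 1 — Angular frequency: ω = 2π·f = 2π·2570 = 1.615e+04 rad/s.
Step 2 — Component impedances:
  R: Z = R = 240 Ω
  L: Z = jωL = j·1.615e+04·0.01 = 0 + j161.5 Ω
Step 3 — Series combination: Z_total = R + L = 240 + j161.5 Ω = 289.3∠33.9° Ω.
Step 4 — Source phasor: V = 215∠-30.0° V = 186.2 - j107.5 V.
Step 5 — Ohm's law: I = V / Z_total = (186.2 - j107.5) / (240 + j161.5) = 0.3266 - j0.6677 A.
Step 6 — Convert to polar: |I| = 0.7433 A, ∠I = -63.9°.

I = 0.7433∠-63.9° A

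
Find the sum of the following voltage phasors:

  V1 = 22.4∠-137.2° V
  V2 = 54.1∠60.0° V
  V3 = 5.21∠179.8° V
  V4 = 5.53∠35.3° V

Step 1 — Convert each phasor to rectangular form:
  V1 = 22.4·(cos(-137.2°) + j·sin(-137.2°)) = -16.44 - j15.22 V
  V2 = 54.1·(cos(60.0°) + j·sin(60.0°)) = 27.05 + j46.85 V
  V3 = 5.21·(cos(179.8°) + j·sin(179.8°)) = -5.21 + j0.01819 V
  V4 = 5.53·(cos(35.3°) + j·sin(35.3°)) = 4.513 + j3.196 V
Step 2 — Sum components: V_total = 9.918 + j34.85 V.
Step 3 — Convert to polar: |V_total| = 36.23 V, ∠V_total = 74.1°.

V_total = 36.23∠74.1° V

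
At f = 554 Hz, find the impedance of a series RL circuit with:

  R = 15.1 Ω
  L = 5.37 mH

Step 1 — Angular frequency: ω = 2π·f = 2π·554 = 3481 rad/s.
Step 2 — Component impedances:
  R: Z = R = 15.1 Ω
  L: Z = jωL = j·3481·0.00537 = 0 + j18.69 Ω
Step 3 — Series combination: Z_total = R + L = 15.1 + j18.69 Ω = 24.03∠51.1° Ω.

Z = 15.1 + j18.69 Ω = 24.03∠51.1° Ω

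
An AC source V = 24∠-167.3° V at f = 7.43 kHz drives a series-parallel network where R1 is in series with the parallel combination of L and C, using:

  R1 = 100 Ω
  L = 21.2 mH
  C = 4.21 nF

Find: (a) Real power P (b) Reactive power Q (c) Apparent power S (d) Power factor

Step 1 — Angular frequency: ω = 2π·f = 2π·7430 = 4.668e+04 rad/s.
Step 2 — Component impedances:
  R1: Z = R = 100 Ω
  L: Z = jωL = j·4.668e+04·0.0212 = 0 + j989.7 Ω
  C: Z = 1/(jωC) = -j/(ω·C) = 0 - j5088 Ω
Step 3 — Parallel branch: L || C = 1/(1/L + 1/C) = 0 + j1229 Ω.
Step 4 — Series with R1: Z_total = R1 + (L || C) = 100 + j1229 Ω = 1233∠85.3° Ω.
Step 5 — Source phasor: V = 24∠-167.3° V = -23.41 - j5.276 V.
Step 6 — Current: I = V / Z = -0.005807 + j0.01858 A = 0.01947∠107.4° A.
Step 7 — Complex power: S = V·I* = 0.0379 + j0.4657 VA.
Step 8 — Real power: P = Re(S) = 0.0379 W.
Step 9 — Reactive power: Q = Im(S) = 0.4657 VAR.
Step 10 — Apparent power: |S| = 0.4672 VA.
Step 11 — Power factor: PF = P/|S| = 0.08112 (lagging).

(a) P = 0.0379 W  (b) Q = 0.4657 VAR  (c) S = 0.4672 VA  (d) PF = 0.08112 (lagging)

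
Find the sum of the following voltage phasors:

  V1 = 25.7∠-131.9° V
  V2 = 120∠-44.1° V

Step 1 — Convert each phasor to rectangular form:
  V1 = 25.7·(cos(-131.9°) + j·sin(-131.9°)) = -17.16 - j19.13 V
  V2 = 120·(cos(-44.1°) + j·sin(-44.1°)) = 86.18 - j83.51 V
Step 2 — Sum components: V_total = 69.01 - j102.6 V.
Step 3 — Convert to polar: |V_total| = 123.7 V, ∠V_total = -56.1°.

V_total = 123.7∠-56.1° V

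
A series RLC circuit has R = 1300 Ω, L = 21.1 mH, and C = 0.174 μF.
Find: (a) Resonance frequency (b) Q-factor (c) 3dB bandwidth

Step 1 — Resonance: ω₀ = 1/√(LC) = 1/√(0.0211·1.74e-07) = 1.65e+04 rad/s.
Step 2 — f₀ = ω₀/(2π) = 2627 Hz.
Step 3 — Series Q: Q = ω₀L/R = 1.65e+04·0.0211/1300 = 0.2679.
Step 4 — Bandwidth: Δω = ω₀/Q = 6.161e+04 rad/s; BW = Δω/(2π) = 9806 Hz.

(a) f₀ = 2627 Hz  (b) Q = 0.2679  (c) BW = 9806 Hz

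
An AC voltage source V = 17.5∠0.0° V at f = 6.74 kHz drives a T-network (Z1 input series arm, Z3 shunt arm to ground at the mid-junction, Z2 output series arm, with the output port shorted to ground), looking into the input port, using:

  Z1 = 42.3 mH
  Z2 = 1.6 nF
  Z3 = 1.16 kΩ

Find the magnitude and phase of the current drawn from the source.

Step 1 — Angular frequency: ω = 2π·f = 2π·6740 = 4.235e+04 rad/s.
Step 2 — Component impedances:
  Z1: Z = jωL = j·4.235e+04·0.0423 = 0 + j1791 Ω
  Z2: Z = 1/(jωC) = -j/(ω·C) = 0 - j1.476e+04 Ω
  Z3: Z = R = 1160 Ω
Step 3 — With the output port shorted to ground, the output series arm Z2 runs from the junction to ground; the shunt arm Z3 also runs from the junction to ground. They appear in parallel: Z3 || Z2 = 1153 - j90.62 Ω.
Step 4 — Series with input arm Z1: Z_in = Z1 + (Z3 || Z2) = 1153 + j1701 Ω = 2055∠55.9° Ω.
Step 5 — Source phasor: V = 17.5∠0.0° V = 17.5 V.
Step 6 — Ohm's law: I = V / Z_total = (17.5) / (1153 + j1701) = 0.004779 - j0.00705 A.
Step 7 — Convert to polar: |I| = 0.008517 A, ∠I = -55.9°.

I = 0.008517∠-55.9° A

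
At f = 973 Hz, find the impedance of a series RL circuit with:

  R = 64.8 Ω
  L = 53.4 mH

Step 1 — Angular frequency: ω = 2π·f = 2π·973 = 6114 rad/s.
Step 2 — Component impedances:
  R: Z = R = 64.8 Ω
  L: Z = jωL = j·6114·0.0534 = 0 + j326.5 Ω
Step 3 — Series combination: Z_total = R + L = 64.8 + j326.5 Ω = 332.8∠78.8° Ω.

Z = 64.8 + j326.5 Ω = 332.8∠78.8° Ω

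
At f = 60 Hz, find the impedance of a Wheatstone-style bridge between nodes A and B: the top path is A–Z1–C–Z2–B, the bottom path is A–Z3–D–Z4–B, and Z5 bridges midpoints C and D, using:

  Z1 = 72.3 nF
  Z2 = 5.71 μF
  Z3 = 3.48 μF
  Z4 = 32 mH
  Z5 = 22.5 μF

Step 1 — Angular frequency: ω = 2π·f = 2π·60 = 377 rad/s.
Step 2 — Component impedances:
  Z1: Z = 1/(jωC) = -j/(ω·C) = 0 - j3.669e+04 Ω
  Z2: Z = 1/(jωC) = -j/(ω·C) = 0 - j464.6 Ω
  Z3: Z = 1/(jωC) = -j/(ω·C) = 0 - j762.2 Ω
  Z4: Z = jωL = j·377·0.032 = 0 + j12.06 Ω
  Z5: Z = 1/(jωC) = -j/(ω·C) = 0 - j117.9 Ω
Step 3 — Bridge requires nodal analysis (the Z5 bridge couples midpoints C and D, so the two paths cannot be reduced to a simple series/parallel combination). Setting node B to ground and injecting 1 A at node A, the 3-node admittance system at A, C, D solves to V_A = Z_AB = 0 - j734.5 Ω = 734.5∠-90.0° Ω.

Z = 0 - j734.5 Ω = 734.5∠-90.0° Ω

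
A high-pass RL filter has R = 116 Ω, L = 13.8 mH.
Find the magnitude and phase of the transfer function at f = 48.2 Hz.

Step 1 — Angular frequency: ω = 2π·48.2 = 302.8 rad/s.
Step 2 — Transfer function: H(jω) = jωL/(R + jωL).
Step 3 — Numerator jωL = j·4.179; denominator R + jωL = 116 + j4.179.
Step 4 — H = 0.001296 + j0.03598.
Step 5 — Magnitude: |H| = 0.03601 (-28.9 dB); phase: φ = 87.9°.

|H| = 0.03601 (-28.9 dB), φ = 87.9°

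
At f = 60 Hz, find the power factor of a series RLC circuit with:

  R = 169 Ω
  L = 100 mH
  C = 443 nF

Step 1 — Angular frequency: ω = 2π·f = 2π·60 = 377 rad/s.
Step 2 — Component impedances:
  R: Z = R = 169 Ω
  L: Z = jωL = j·377·0.1 = 0 + j37.7 Ω
  C: Z = 1/(jωC) = -j/(ω·C) = 0 - j5988 Ω
Step 3 — Series combination: Z_total = R + L + C = 169 - j5950 Ω = 5952∠-88.4° Ω.
Step 4 — Power factor: PF = cos(φ) = Re(Z)/|Z| = 169/5952 = 0.02839.
Step 5 — Type: Im(Z) = -5950 ⇒ leading (phase φ = -88.4°).

PF = 0.02839 (leading, φ = -88.4°)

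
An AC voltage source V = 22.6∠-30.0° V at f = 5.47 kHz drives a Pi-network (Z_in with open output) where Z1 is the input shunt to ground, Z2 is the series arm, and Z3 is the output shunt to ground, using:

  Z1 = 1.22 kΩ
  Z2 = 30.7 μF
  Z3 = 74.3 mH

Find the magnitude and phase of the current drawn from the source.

Step 1 — Angular frequency: ω = 2π·f = 2π·5470 = 3.437e+04 rad/s.
Step 2 — Component impedances:
  Z1: Z = R = 1220 Ω
  Z2: Z = 1/(jωC) = -j/(ω·C) = 0 - j0.9478 Ω
  Z3: Z = jωL = j·3.437e+04·0.0743 = 0 + j2554 Ω
Step 3 — With open output, the series arm Z2 and the output shunt Z3 appear in series to ground: Z2 + Z3 = 0 + j2553 Ω.
Step 4 — Parallel with input shunt Z1: Z_in = Z1 || (Z2 + Z3) = 993.1 + j474.7 Ω = 1101∠25.5° Ω.
Step 5 — Source phasor: V = 22.6∠-30.0° V = 19.57 - j11.3 V.
Step 6 — Ohm's law: I = V / Z_total = (19.57 - j11.3) / (993.1 + j474.7) = 0.01162 - j0.01693 A.
Step 7 — Convert to polar: |I| = 0.02053 A, ∠I = -55.5°.

I = 0.02053∠-55.5° A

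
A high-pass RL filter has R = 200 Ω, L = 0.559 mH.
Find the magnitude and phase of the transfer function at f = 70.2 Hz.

Step 1 — Angular frequency: ω = 2π·70.2 = 441.1 rad/s.
Step 2 — Transfer function: H(jω) = jωL/(R + jωL).
Step 3 — Numerator jωL = j·0.2466; denominator R + jωL = 200 + j0.2466.
Step 4 — H = 1.52e-06 + j0.001233.
Step 5 — Magnitude: |H| = 0.001233 (-58.2 dB); phase: φ = 89.9°.

|H| = 0.001233 (-58.2 dB), φ = 89.9°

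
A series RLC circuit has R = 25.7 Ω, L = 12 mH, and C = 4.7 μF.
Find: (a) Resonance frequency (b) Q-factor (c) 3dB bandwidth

Step 1 — Resonance: ω₀ = 1/√(LC) = 1/√(0.012·4.7e-06) = 4211 rad/s.
Step 2 — f₀ = ω₀/(2π) = 670.2 Hz.
Step 3 — Series Q: Q = ω₀L/R = 4211·0.012/25.7 = 1.966.
Step 4 — Bandwidth: Δω = ω₀/Q = 2142 rad/s; BW = Δω/(2π) = 340.9 Hz.

(a) f₀ = 670.2 Hz  (b) Q = 1.966  (c) BW = 340.9 Hz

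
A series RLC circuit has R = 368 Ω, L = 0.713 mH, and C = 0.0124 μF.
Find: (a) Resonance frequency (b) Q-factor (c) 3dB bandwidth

Step 1 — Resonance condition Im(Z)=0 gives ω₀ = 1/√(LC).
Step 2 — ω₀ = 1/√(0.000713·1.24e-08) = 3.363e+05 rad/s.
Step 3 — f₀ = ω₀/(2π) = 5.353e+04 Hz.
Step 4 — Series Q: Q = ω₀L/R = 3.363e+05·0.000713/368 = 0.6516.
Step 5 — 3dB bandwidth: Δω = ω₀/Q = 5.161e+05 rad/s; BW = Δω/(2π) = 8.214e+04 Hz.

(a) f₀ = 5.353e+04 Hz  (b) Q = 0.6516  (c) BW = 8.214e+04 Hz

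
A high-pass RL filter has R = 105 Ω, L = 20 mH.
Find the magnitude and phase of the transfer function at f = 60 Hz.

Step 1 — Angular frequency: ω = 2π·60 = 377 rad/s.
Step 2 — Transfer function: H(jω) = jωL/(R + jωL).
Step 3 — Numerator jωL = j·7.54; denominator R + jωL = 105 + j7.54.
Step 4 — H = 0.00513 + j0.07144.
Step 5 — Magnitude: |H| = 0.07162 (-22.9 dB); phase: φ = 85.9°.

|H| = 0.07162 (-22.9 dB), φ = 85.9°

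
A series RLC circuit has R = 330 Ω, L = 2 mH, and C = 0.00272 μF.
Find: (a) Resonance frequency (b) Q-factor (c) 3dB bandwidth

Step 1 — Resonance: ω₀ = 1/√(LC) = 1/√(0.002·2.72e-09) = 4.287e+05 rad/s.
Step 2 — f₀ = ω₀/(2π) = 6.824e+04 Hz.
Step 3 — Series Q: Q = ω₀L/R = 4.287e+05·0.002/330 = 2.598.
Step 4 — Bandwidth: Δω = ω₀/Q = 1.65e+05 rad/s; BW = Δω/(2π) = 2.626e+04 Hz.

(a) f₀ = 6.824e+04 Hz  (b) Q = 2.598  (c) BW = 2.626e+04 Hz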